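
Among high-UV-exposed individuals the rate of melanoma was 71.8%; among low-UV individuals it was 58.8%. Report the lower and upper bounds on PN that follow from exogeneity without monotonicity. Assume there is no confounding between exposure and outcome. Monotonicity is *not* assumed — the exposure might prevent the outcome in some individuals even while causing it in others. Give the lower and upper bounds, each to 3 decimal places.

p₁ = 0.718, p₀ = 0.588.
Under exogeneity alone the bounds on PN are max{0,(p₁−p₀)/p₁} ≤ PN ≤ min{1,(1−p₀)/p₁}.
  lower = (p₁ − p₀)/p₁ = 0.13 / 0.718 ≈ 0.1811
  upper = min{1, (1 − p₀)/p₁} = 0.412 / 0.718 ≈ 0.5738

0.181 ≤ PN ≤ 0.574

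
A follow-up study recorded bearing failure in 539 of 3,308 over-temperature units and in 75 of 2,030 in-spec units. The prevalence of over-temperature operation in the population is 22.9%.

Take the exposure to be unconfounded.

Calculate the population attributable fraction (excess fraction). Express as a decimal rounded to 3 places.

p₁ = P(outcome | exposed) = 539/3308 = 0.16294
p₀ = P(outcome | unexposed) = 75/2030 = 0.036946
Overall risk P(Y=1) = π·p₁ + (1−π)·p₀ = 0.229×0.16294 + 0.771×0.036946 = 0.065798.
Under exogeneity, PAF = [P(Y=1) − p₀] / P(Y=1).
PAF = (0.065798 − 0.036946) / 0.065798 ≈ 0.4385

PAF ≈ 0.438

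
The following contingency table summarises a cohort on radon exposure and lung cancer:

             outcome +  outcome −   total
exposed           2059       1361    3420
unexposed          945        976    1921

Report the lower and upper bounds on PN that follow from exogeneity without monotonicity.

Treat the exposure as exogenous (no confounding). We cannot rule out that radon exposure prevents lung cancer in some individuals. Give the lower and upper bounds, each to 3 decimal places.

p₁ = P(outcome | exposed) = 2059/3420 = 0.60205
p₀ = P(outcome | unexposed) = 945/1921 = 0.49193
Under exogeneity alone the bounds on PN are max{0,(p₁−p₀)/p₁} ≤ PN ≤ min{1,(1−p₀)/p₁}.
  lower = (p₁ − p₀)/p₁ = 0.11012 / 0.60205 ≈ 0.1829
  upper = min{1, (1 − p₀)/p₁} = 0.50807 / 0.60205 ≈ 0.8439

0.183 ≤ PN ≤ 0.844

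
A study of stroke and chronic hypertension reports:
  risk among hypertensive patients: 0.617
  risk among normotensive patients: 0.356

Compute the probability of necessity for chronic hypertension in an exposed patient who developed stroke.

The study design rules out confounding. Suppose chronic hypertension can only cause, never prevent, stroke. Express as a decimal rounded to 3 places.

PN ≈ 0.423

Let p₁ = 0.617, p₀ = 0.356.
Under exogeneity and monotonicity, PN = (p₁ − p₀) / p₁.
PN = (0.617 − 0.356) / 0.617 = 0.261 / 0.617 ≈ 0.4230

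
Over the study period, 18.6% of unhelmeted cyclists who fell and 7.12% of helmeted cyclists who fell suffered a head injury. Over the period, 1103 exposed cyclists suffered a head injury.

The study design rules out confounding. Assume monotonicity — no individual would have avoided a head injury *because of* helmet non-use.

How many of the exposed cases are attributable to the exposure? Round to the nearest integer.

about 681 cases

p₁ = 0.186, p₀ = 0.0712.
PN = (p₁ − p₀)/p₁ = (0.186 − 0.0712) / 0.186 ≈ 0.61720.
Attributable cases ≈ PN × (exposed cases) = 0.61720 × 1103 ≈ 680.78.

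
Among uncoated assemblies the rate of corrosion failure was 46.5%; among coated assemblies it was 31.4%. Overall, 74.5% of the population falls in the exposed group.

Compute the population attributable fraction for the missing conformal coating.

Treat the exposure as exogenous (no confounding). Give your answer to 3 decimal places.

PAF ≈ 0.264

p₁ = 0.465, p₀ = 0.314.
Overall risk P(Y=1) = π·p₁ + (1−π)·p₀ = 0.745×0.465 + 0.255×0.314 = 0.4265.
Under exogeneity, PAF = [P(Y=1) − p₀] / P(Y=1).
PAF = (0.4265 − 0.314) / 0.4265 ≈ 0.2638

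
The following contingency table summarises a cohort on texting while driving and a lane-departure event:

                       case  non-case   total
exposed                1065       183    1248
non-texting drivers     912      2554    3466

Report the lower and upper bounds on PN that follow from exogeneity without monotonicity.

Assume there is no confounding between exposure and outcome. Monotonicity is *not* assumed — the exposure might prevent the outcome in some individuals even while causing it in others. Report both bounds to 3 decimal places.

0.692 ≤ PN ≤ 0.863

p₁ = P(outcome | exposed) = 1065/1248 = 0.85337
p₀ = P(outcome | unexposed) = 912/3466 = 0.26313
Under exogeneity alone the bounds on PN are max{0,(p₁−p₀)/p₁} ≤ PN ≤ min{1,(1−p₀)/p₁}.
  lower = (p₁ − p₀)/p₁ = 0.59024 / 0.85337 ≈ 0.6917
  upper = min{1, (1 − p₀)/p₁} = 0.73687 / 0.85337 ≈ 0.8635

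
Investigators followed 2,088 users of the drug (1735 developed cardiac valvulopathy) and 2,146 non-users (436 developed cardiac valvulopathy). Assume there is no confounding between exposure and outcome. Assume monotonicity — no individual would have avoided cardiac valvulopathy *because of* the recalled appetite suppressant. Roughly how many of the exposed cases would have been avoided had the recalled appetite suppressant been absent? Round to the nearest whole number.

about 1311 cases

p₁ = P(outcome | exposed) = 1735/2088 = 0.83094
p₀ = P(outcome | unexposed) = 436/2146 = 0.20317
PN = (p₁ − p₀)/p₁ = (0.83094 − 0.20317) / 0.83094 ≈ 0.75549.
Attributable cases ≈ PN × (exposed cases) = 0.75549 × 1735 ≈ 1310.78.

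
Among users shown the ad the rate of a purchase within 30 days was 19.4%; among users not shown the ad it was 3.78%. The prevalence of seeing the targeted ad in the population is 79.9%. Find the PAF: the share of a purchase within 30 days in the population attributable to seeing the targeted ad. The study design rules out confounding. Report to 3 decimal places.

PAF ≈ 0.768

p₁ = 0.194, p₀ = 0.0378.
Overall risk P(Y=1) = π·p₁ + (1−π)·p₀ = 0.799×0.194 + 0.201×0.0378 = 0.1626.
Under exogeneity, PAF = [P(Y=1) − p₀] / P(Y=1).
PAF = (0.1626 − 0.0378) / 0.1626 ≈ 0.7675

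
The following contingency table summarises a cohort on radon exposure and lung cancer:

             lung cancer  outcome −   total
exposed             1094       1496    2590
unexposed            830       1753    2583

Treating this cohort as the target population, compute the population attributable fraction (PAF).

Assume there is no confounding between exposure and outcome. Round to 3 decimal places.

p₁ = P(outcome | exposed) = 1094/2590 = 0.42239
p₀ = P(outcome | unexposed) = 830/2583 = 0.32133
Exposure prevalence π = 2590/5173 = 0.50068; overall risk P(Y=1) = 0.37193.
Under exogeneity, PAF = [P(Y=1) − p₀]/P(Y=1).
PAF = (0.37193 − 0.32133) / 0.37193 ≈ 0.1360

PAF ≈ 0.136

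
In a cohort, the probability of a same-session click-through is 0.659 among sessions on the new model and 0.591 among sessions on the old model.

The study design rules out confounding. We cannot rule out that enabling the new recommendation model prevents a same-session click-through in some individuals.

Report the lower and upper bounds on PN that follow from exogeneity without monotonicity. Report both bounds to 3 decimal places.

Let p₁ = 0.659, p₀ = 0.591.
Under exogeneity alone the bounds on PN are max{0,(p₁−p₀)/p₁} ≤ PN ≤ min{1,(1−p₀)/p₁}.
  lower = (p₁ − p₀)/p₁ = 0.068 / 0.659 ≈ 0.1032
  upper = min{1, (1 − p₀)/p₁} = 0.409 / 0.659 ≈ 0.6206

0.103 ≤ PN ≤ 0.621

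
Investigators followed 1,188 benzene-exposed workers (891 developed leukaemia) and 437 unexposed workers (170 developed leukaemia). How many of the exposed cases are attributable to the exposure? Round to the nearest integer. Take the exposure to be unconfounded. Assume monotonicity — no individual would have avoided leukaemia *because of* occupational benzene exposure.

about 429 cases

p₁ = P(outcome | exposed) = 891/1188 = 0.75
p₀ = P(outcome | unexposed) = 170/437 = 0.38902
PN = (p₁ − p₀)/p₁ = (0.75 − 0.38902) / 0.75 ≈ 0.48131.
Attributable cases ≈ PN × (exposed cases) = 0.48131 × 891 ≈ 428.85.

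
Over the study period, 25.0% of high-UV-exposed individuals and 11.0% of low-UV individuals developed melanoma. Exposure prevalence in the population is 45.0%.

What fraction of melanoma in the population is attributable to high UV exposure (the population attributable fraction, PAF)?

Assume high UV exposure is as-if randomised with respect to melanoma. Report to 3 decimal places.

PAF ≈ 0.364

p₁ = 0.25, p₀ = 0.11.
Overall risk P(Y=1) = π·p₁ + (1−π)·p₀ = 0.45×0.25 + 0.55×0.11 = 0.173.
Under exogeneity, PAF = [P(Y=1) − p₀] / P(Y=1).
PAF = (0.173 − 0.11) / 0.173 ≈ 0.3642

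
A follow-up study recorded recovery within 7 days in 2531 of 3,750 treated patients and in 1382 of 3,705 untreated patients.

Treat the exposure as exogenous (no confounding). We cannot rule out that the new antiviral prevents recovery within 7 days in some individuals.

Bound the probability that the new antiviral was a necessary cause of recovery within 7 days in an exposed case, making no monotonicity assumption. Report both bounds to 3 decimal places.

0.447 ≤ PN ≤ 0.929

p₁ = P(outcome | exposed) = 2531/3750 = 0.67493
p₀ = P(outcome | unexposed) = 1382/3705 = 0.37301
Under exogeneity alone the bounds on PN are max{0,(p₁−p₀)/p₁} ≤ PN ≤ min{1,(1−p₀)/p₁}.
  lower = (p₁ − p₀)/p₁ = 0.30192 / 0.67493 ≈ 0.4473
  upper = min{1, (1 − p₀)/p₁} = 0.62699 / 0.67493 ≈ 0.9290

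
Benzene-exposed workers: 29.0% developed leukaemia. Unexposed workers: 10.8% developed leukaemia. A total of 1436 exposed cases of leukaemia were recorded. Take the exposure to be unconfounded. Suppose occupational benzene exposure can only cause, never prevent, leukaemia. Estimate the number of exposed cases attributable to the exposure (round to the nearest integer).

p₁ = 0.29, p₀ = 0.108.
PN = (p₁ − p₀)/p₁ = (0.29 − 0.108) / 0.29 ≈ 0.62759.
Attributable cases ≈ PN × (exposed cases) = 0.62759 × 1436 ≈ 901.21.

about 901 cases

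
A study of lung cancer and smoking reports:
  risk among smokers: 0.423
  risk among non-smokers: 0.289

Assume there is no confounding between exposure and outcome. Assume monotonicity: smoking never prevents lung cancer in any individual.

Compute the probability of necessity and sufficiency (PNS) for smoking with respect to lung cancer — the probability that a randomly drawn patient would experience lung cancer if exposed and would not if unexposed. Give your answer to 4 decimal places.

Let p₁ = 0.423, p₀ = 0.289.
Under exogeneity and monotonicity, PNS = p₁ − p₀.
PNS = 0.423 − 0.289 = 0.134

PNS ≈ 0.1340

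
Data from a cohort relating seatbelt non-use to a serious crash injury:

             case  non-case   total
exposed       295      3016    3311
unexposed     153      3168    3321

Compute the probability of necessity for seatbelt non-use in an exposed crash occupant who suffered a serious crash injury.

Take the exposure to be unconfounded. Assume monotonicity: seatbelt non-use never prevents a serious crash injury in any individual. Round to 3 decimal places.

p₁ = P(outcome | exposed) = 295/3311 = 0.089097
p₀ = P(outcome | unexposed) = 153/3321 = 0.04607
Under exogeneity and monotonicity, PN = (p₁ − p₀)/p₁.
PN = (0.089097 − 0.04607) / 0.089097 ≈ 0.4829

PN ≈ 0.483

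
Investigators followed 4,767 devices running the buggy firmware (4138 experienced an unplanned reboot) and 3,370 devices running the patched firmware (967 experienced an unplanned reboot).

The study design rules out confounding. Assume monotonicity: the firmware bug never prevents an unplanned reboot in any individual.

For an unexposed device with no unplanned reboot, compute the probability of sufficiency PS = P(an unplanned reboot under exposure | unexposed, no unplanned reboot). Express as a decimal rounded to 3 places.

PS ≈ 0.815

p₁ = P(outcome | exposed) = 4138/4767 = 0.86805
p₀ = P(outcome | unexposed) = 967/3370 = 0.28694
Under exogeneity and monotonicity, PS = (p₁ − p₀) / (1 − p₀).
PS = (0.86805 − 0.28694) / (1 − 0.28694) = 0.58111 / 0.71306 ≈ 0.8150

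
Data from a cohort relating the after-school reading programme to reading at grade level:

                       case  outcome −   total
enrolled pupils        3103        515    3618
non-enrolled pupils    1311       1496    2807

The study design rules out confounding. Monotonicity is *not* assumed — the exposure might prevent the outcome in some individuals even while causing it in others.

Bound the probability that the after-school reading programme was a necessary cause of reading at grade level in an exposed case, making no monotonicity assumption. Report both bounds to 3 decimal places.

p₁ = P(outcome | exposed) = 3103/3618 = 0.85766
p₀ = P(outcome | unexposed) = 1311/2807 = 0.46705
Under exogeneity alone the bounds on PN are max{0,(p₁−p₀)/p₁} ≤ PN ≤ min{1,(1−p₀)/p₁}.
  lower = (p₁ − p₀)/p₁ = 0.39061 / 0.85766 ≈ 0.4554
  upper = min{1, (1 − p₀)/p₁} = 0.53295 / 0.85766 ≈ 0.6214

0.455 ≤ PN ≤ 0.621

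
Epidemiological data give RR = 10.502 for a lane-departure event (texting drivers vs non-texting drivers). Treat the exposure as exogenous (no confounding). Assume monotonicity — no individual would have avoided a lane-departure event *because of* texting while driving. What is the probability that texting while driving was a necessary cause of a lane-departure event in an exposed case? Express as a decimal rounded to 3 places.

Under exogeneity and monotonicity, PN = (RR − 1) / RR = 1 − 1/RR.
PN = (10.502 − 1) / 10.502 = 9.502 / 10.502 ≈ 0.9048

PN ≈ 0.905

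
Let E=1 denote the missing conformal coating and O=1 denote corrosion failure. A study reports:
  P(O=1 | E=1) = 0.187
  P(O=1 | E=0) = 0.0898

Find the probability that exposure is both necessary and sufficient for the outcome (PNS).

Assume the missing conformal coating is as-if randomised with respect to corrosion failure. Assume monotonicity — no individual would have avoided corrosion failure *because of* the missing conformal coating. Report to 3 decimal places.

PNS ≈ 0.097

Let p₁ = 0.187, p₀ = 0.0898.
Under exogeneity and monotonicity, PNS = p₁ − p₀.
PNS = 0.187 − 0.0898 = 0.0972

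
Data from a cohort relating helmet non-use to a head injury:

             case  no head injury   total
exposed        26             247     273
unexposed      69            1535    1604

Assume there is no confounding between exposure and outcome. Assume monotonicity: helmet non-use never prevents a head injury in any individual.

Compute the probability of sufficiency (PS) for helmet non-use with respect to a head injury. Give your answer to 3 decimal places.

p₁ = P(outcome | exposed) = 26/273 = 0.095238
p₀ = P(outcome | unexposed) = 69/1604 = 0.043017
Under exogeneity and monotonicity, PS = (p₁ − p₀)/(1 − p₀).
PS = (0.095238 − 0.043017) / 0.95698 ≈ 0.0546

PS ≈ 0.055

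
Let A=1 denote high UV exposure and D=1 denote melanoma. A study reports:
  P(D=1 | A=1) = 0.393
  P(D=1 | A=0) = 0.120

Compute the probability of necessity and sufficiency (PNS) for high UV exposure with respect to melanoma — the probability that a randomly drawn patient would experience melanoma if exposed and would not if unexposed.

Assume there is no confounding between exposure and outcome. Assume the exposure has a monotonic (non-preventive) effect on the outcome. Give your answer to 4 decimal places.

PNS ≈ 0.2730

Let p₁ = 0.393, p₀ = 0.12.
Under exogeneity and monotonicity, PNS = p₁ − p₀.
PNS = 0.393 − 0.12 = 0.273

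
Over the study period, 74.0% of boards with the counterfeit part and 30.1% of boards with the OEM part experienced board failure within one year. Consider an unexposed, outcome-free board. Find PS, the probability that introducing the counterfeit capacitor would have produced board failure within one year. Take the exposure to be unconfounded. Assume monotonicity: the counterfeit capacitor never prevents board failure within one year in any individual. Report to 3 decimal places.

PS ≈ 0.628

p₁ = 0.74, p₀ = 0.301.
Under exogeneity and monotonicity, PS = (p₁ − p₀) / (1 − p₀).
PS = (0.74 − 0.301) / (1 − 0.301) = 0.439 / 0.699 ≈ 0.6280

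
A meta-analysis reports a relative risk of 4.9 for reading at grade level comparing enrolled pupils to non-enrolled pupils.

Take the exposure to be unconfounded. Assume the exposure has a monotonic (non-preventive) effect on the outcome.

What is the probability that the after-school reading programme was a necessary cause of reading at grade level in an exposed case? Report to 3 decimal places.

Under exogeneity and monotonicity, PN = (RR − 1) / RR = 1 − 1/RR.
PN = (4.9 − 1) / 4.9 = 3.9 / 4.9 ≈ 0.7959

PN ≈ 0.796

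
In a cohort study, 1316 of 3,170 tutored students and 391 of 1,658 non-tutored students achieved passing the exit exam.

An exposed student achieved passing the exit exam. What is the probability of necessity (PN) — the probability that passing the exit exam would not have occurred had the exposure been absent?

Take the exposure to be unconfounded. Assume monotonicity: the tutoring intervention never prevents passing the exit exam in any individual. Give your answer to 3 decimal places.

PN ≈ 0.432

p₁ = P(outcome | exposed) = 1316/3170 = 0.41514
p₀ = P(outcome | unexposed) = 391/1658 = 0.23583
Under exogeneity and monotonicity, PN = (p₁ − p₀) / p₁.
PN = (0.41514 − 0.23583) / 0.41514 = 0.17932 / 0.41514 ≈ 0.4319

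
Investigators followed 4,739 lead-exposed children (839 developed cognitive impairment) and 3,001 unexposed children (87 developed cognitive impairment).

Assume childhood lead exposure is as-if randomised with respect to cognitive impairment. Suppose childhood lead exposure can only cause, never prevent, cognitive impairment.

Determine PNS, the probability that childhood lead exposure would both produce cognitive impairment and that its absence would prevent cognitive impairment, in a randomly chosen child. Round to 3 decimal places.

PNS ≈ 0.148

p₁ = P(outcome | exposed) = 839/4739 = 0.17704
p₀ = P(outcome | unexposed) = 87/3001 = 0.02899
Under exogeneity and monotonicity, PNS = p₁ − p₀.
PNS = 0.17704 − 0.02899 = 0.14805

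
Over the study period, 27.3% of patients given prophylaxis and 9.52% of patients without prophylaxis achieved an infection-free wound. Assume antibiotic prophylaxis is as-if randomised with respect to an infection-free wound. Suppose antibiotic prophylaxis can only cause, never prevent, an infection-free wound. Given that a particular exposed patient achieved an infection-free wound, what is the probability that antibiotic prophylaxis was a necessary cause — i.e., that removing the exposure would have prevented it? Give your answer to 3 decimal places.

PN ≈ 0.651

p₁ = 0.273, p₀ = 0.0952.
Under exogeneity and monotonicity, PN = (p₁ − p₀) / p₁.
PN = (0.273 − 0.0952) / 0.273 = 0.1778 / 0.273 ≈ 0.6513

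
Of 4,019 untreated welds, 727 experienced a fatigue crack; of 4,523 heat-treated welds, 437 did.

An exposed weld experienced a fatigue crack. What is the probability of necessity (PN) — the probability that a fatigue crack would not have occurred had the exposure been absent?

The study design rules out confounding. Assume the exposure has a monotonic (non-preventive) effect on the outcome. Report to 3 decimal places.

PN ≈ 0.466

p₁ = P(outcome | exposed) = 727/4019 = 0.18089
p₀ = P(outcome | unexposed) = 437/4523 = 0.096617
Under exogeneity and monotonicity, PN = (p₁ − p₀) / p₁.
PN = (0.18089 − 0.096617) / 0.18089 = 0.084273 / 0.18089 ≈ 0.4659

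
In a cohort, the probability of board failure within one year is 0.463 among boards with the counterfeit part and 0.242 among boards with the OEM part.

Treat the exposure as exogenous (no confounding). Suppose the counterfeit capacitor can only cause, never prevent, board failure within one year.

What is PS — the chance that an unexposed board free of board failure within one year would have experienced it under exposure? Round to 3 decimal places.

Let p₁ = 0.463, p₀ = 0.242.
Under exogeneity and monotonicity, PS = (p₁ − p₀) / (1 − p₀).
PS = (0.463 − 0.242) / (1 − 0.242) = 0.221 / 0.758 ≈ 0.2916

PS ≈ 0.292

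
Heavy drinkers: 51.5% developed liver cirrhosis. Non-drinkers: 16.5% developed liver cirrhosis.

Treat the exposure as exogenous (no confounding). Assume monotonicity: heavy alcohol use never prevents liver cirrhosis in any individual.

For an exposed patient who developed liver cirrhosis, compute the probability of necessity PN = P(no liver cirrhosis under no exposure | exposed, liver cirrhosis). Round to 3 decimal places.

p₁ = 0.515, p₀ = 0.165.
Under exogeneity and monotonicity, PN = (p₁ − p₀) / p₁.
PN = (0.515 − 0.165) / 0.515 = 0.35 / 0.515 ≈ 0.6796

PN ≈ 0.680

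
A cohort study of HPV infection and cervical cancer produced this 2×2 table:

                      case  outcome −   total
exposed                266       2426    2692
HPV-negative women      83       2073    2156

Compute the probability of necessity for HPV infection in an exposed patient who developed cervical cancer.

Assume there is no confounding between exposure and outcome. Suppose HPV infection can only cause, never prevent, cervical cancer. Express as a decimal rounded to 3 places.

p₁ = P(outcome | exposed) = 266/2692 = 0.098811
p₀ = P(outcome | unexposed) = 83/2156 = 0.038497
Under exogeneity and monotonicity, PN = (p₁ − p₀) / p₁.
PN = (0.098811 − 0.038497) / 0.098811 = 0.060314 / 0.098811 ≈ 0.6104

PN ≈ 0.610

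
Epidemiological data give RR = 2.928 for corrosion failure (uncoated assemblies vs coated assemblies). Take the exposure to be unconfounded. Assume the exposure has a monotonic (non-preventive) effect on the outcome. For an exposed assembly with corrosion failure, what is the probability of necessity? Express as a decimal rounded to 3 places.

Under exogeneity and monotonicity, PN = (RR − 1) / RR = 1 − 1/RR.
PN = (2.928 − 1) / 2.928 = 1.928 / 2.928 ≈ 0.6585

PN ≈ 0.658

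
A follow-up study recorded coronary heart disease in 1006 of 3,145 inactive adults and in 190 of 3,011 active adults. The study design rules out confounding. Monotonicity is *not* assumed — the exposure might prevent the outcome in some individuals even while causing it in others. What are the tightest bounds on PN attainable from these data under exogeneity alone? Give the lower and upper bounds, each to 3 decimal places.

p₁ = P(outcome | exposed) = 1006/3145 = 0.31987
p₀ = P(outcome | unexposed) = 190/3011 = 0.063102
Under exogeneity alone the bounds on PN are max{0,(p₁−p₀)/p₁} ≤ PN ≤ min{1,(1−p₀)/p₁}.
  lower = (p₁ − p₀)/p₁ = 0.25677 / 0.31987 ≈ 0.8027
  upper = min{1, (1 − p₀)/p₁} = 0.9369 / 0.31987 ≈ 2.9290 → capped at 1

0.803 ≤ PN ≤ 1.000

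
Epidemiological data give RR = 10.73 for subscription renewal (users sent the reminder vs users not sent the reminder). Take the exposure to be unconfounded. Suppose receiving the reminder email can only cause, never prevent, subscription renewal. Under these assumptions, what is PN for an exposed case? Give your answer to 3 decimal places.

Under exogeneity and monotonicity, PN = (RR − 1) / RR = 1 − 1/RR.
PN = (10.73 − 1) / 10.73 = 9.73 / 10.73 ≈ 0.9068

PN ≈ 0.907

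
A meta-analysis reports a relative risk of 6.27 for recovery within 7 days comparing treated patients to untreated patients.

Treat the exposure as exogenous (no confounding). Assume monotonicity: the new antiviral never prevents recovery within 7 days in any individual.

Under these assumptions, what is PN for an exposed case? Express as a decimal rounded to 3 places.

Under exogeneity and monotonicity, PN = (RR − 1) / RR = 1 − 1/RR.
PN = (6.27 − 1) / 6.27 = 5.27 / 6.27 ≈ 0.8405

PN ≈ 0.841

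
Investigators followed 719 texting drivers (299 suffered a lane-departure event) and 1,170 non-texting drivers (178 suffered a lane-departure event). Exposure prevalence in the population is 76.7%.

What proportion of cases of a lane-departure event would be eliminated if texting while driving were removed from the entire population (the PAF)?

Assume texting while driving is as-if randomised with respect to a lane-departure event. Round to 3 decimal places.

p₁ = P(outcome | exposed) = 299/719 = 0.41586
p₀ = P(outcome | unexposed) = 178/1170 = 0.15214
Overall risk P(Y=1) = π·p₁ + (1−π)·p₀ = 0.767×0.41586 + 0.233×0.15214 = 0.35441.
Under exogeneity, PAF = [P(Y=1) − p₀] / P(Y=1).
PAF = (0.35441 − 0.15214) / 0.35441 ≈ 0.5707

PAF ≈ 0.571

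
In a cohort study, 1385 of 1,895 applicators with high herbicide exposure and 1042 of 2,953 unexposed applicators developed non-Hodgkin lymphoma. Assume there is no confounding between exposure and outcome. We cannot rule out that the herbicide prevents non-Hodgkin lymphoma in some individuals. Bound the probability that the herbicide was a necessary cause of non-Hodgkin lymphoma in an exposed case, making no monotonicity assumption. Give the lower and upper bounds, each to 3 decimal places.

0.517 ≤ PN ≤ 0.885

p₁ = P(outcome | exposed) = 1385/1895 = 0.73087
p₀ = P(outcome | unexposed) = 1042/2953 = 0.35286
Under exogeneity alone the bounds on PN are max{0,(p₁−p₀)/p₁} ≤ PN ≤ min{1,(1−p₀)/p₁}.
  lower = (p₁ − p₀)/p₁ = 0.37801 / 0.73087 ≈ 0.5172
  upper = min{1, (1 − p₀)/p₁} = 0.64714 / 0.73087 ≈ 0.8854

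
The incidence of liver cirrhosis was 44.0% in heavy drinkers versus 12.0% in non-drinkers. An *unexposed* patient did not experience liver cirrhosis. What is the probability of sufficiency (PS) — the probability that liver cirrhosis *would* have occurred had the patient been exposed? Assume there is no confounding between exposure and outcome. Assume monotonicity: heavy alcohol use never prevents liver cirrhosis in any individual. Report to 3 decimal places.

PS ≈ 0.364

p₁ = 0.44, p₀ = 0.12.
Under exogeneity and monotonicity, PS = (p₁ − p₀) / (1 − p₀).
PS = (0.44 − 0.12) / (1 − 0.12) = 0.32 / 0.88 ≈ 0.3636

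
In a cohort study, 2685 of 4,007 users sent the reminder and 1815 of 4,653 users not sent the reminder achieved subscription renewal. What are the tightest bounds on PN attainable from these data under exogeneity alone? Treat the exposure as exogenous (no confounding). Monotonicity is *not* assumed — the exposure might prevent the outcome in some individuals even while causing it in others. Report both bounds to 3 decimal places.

0.418 ≤ PN ≤ 0.910

p₁ = P(outcome | exposed) = 2685/4007 = 0.67008
p₀ = P(outcome | unexposed) = 1815/4653 = 0.39007
Under exogeneity alone the bounds on PN are max{0,(p₁−p₀)/p₁} ≤ PN ≤ min{1,(1−p₀)/p₁}.
  lower = (p₁ − p₀)/p₁ = 0.28001 / 0.67008 ≈ 0.4179
  upper = min{1, (1 − p₀)/p₁} = 0.60993 / 0.67008 ≈ 0.9102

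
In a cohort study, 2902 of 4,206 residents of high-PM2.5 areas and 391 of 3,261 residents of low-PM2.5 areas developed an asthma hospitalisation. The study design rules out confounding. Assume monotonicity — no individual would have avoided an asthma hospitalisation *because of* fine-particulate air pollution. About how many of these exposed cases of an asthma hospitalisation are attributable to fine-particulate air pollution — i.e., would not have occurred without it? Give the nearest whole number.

p₁ = P(outcome | exposed) = 2902/4206 = 0.68997
p₀ = P(outcome | unexposed) = 391/3261 = 0.1199
PN = (p₁ − p₀)/p₁ = (0.68997 − 0.1199) / 0.68997 ≈ 0.82622.
Attributable cases ≈ PN × (exposed cases) = 0.82622 × 2902 ≈ 2397.69.

about 2398 cases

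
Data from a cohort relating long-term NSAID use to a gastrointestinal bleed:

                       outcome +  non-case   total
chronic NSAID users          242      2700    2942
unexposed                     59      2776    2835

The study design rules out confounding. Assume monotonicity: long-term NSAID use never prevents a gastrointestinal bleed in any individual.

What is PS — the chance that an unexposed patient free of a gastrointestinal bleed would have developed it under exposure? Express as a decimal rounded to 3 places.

PS ≈ 0.063

p₁ = P(outcome | exposed) = 242/2942 = 0.082257
p₀ = P(outcome | unexposed) = 59/2835 = 0.020811
Under exogeneity and monotonicity, PS = (p₁ − p₀) / (1 − p₀).
PS = (0.082257 − 0.020811) / (1 − 0.020811) = 0.061446 / 0.97919 ≈ 0.0628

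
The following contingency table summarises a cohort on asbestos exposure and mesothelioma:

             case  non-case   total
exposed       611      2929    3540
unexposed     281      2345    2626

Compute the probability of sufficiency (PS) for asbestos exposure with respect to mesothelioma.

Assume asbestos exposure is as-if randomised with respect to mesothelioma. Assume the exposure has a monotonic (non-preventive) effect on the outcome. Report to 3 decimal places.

p₁ = P(outcome | exposed) = 611/3540 = 0.1726
p₀ = P(outcome | unexposed) = 281/2626 = 0.10701
Under exogeneity and monotonicity, PS = (p₁ − p₀)/(1 − p₀).
PS = (0.1726 − 0.10701) / 0.89299 ≈ 0.0735

PS ≈ 0.073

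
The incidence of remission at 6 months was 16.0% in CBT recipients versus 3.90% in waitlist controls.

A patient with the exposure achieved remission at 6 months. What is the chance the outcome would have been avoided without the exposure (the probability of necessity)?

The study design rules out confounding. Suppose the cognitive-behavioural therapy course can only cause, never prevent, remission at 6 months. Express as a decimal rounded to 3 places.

p₁ = 0.16, p₀ = 0.039.
Under exogeneity and monotonicity, PN = (p₁ − p₀) / p₁.
PN = (0.16 − 0.039) / 0.16 = 0.121 / 0.16 ≈ 0.7562

PN ≈ 0.756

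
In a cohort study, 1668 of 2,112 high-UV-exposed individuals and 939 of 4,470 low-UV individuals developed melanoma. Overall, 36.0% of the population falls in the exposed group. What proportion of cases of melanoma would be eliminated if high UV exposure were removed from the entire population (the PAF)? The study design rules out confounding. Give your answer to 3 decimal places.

PAF ≈ 0.498

p₁ = P(outcome | exposed) = 1668/2112 = 0.78977
p₀ = P(outcome | unexposed) = 939/4470 = 0.21007
Overall risk P(Y=1) = π·p₁ + (1−π)·p₀ = 0.36×0.78977 + 0.64×0.21007 = 0.41876.
Under exogeneity, PAF = [P(Y=1) − p₀] / P(Y=1).
PAF = (0.41876 − 0.21007) / 0.41876 ≈ 0.4984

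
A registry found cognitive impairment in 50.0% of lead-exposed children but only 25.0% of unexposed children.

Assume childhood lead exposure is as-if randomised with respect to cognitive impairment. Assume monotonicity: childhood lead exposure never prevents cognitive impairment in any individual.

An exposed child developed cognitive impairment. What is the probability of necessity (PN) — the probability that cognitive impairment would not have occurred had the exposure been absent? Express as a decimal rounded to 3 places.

PN ≈ 0.500

p₁ = 0.5, p₀ = 0.25.
Under exogeneity and monotonicity, PN = (p₁ − p₀) / p₁.
PN = (0.5 − 0.25) / 0.5 = 0.25 / 0.5 ≈ 0.5000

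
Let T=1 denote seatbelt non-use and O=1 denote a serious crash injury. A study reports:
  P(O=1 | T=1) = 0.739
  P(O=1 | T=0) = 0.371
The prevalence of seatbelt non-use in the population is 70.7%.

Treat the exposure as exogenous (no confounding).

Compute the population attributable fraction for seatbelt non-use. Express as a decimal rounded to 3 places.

Let p₁ = 0.739, p₀ = 0.371.
Overall risk P(Y=1) = π·p₁ + (1−π)·p₀ = 0.707×0.739 + 0.293×0.371 = 0.63118.
Under exogeneity, PAF = [P(Y=1) − p₀] / P(Y=1).
PAF = (0.63118 − 0.371) / 0.63118 ≈ 0.4122

PAF ≈ 0.412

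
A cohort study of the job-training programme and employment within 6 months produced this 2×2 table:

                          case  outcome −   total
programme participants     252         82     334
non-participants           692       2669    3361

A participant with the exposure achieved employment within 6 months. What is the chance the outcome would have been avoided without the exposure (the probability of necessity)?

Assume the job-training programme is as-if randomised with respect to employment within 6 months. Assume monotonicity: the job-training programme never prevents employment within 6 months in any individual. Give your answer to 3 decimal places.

p₁ = P(outcome | exposed) = 252/334 = 0.75449
p₀ = P(outcome | unexposed) = 692/3361 = 0.20589
Under exogeneity and monotonicity, PN = (p₁ − p₀)/p₁.
PN = (0.75449 − 0.20589) / 0.75449 ≈ 0.7271

PN ≈ 0.727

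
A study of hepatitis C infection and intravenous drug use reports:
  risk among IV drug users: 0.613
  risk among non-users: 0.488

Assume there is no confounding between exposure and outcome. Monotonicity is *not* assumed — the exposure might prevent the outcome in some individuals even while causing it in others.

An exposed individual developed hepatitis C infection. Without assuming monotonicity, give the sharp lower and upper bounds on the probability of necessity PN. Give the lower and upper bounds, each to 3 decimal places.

Let p₁ = 0.613, p₀ = 0.488.
Under exogeneity alone the bounds on PN are max{0,(p₁−p₀)/p₁} ≤ PN ≤ min{1,(1−p₀)/p₁}.
  lower = (p₁ − p₀)/p₁ = 0.125 / 0.613 ≈ 0.2039
  upper = min{1, (1 − p₀)/p₁} = 0.512 / 0.613 ≈ 0.8352

0.204 ≤ PN ≤ 0.835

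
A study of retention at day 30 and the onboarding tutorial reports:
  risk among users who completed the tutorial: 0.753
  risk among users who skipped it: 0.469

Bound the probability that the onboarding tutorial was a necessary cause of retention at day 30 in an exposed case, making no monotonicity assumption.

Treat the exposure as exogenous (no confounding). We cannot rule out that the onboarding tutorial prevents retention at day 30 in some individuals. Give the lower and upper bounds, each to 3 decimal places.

0.377 ≤ PN ≤ 0.705

Let p₁ = 0.753, p₀ = 0.469.
Under exogeneity alone the bounds on PN are max{0,(p₁−p₀)/p₁} ≤ PN ≤ min{1,(1−p₀)/p₁}.
  lower = (p₁ − p₀)/p₁ = 0.284 / 0.753 ≈ 0.3772
  upper = min{1, (1 − p₀)/p₁} = 0.531 / 0.753 ≈ 0.7052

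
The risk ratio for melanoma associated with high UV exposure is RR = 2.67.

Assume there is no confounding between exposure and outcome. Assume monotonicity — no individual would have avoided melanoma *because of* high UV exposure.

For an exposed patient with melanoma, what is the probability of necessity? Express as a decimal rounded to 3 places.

Under exogeneity and monotonicity, PN = (RR − 1) / RR = 1 − 1/RR.
PN = (2.67 − 1) / 2.67 = 1.67 / 2.67 ≈ 0.6255

PN ≈ 0.625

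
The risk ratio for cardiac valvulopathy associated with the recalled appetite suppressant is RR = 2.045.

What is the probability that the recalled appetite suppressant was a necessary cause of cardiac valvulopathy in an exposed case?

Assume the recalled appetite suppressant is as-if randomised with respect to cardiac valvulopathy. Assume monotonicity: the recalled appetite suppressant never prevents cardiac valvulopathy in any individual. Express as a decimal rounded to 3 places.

Under exogeneity and monotonicity, PN = (RR − 1) / RR = 1 − 1/RR.
PN = (2.045 − 1) / 2.045 = 1.045 / 2.045 ≈ 0.5110

PN ≈ 0.511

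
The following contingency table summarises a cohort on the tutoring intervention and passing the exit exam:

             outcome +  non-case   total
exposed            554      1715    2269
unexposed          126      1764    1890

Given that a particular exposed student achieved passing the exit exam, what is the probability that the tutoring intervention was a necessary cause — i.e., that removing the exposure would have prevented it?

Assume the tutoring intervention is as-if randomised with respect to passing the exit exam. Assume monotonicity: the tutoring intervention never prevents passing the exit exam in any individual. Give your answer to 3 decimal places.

PN ≈ 0.727

p₁ = P(outcome | exposed) = 554/2269 = 0.24416
p₀ = P(outcome | unexposed) = 126/1890 = 0.066667
Under exogeneity and monotonicity, PN = (p₁ − p₀)/p₁.
PN = (0.24416 − 0.066667) / 0.24416 ≈ 0.7270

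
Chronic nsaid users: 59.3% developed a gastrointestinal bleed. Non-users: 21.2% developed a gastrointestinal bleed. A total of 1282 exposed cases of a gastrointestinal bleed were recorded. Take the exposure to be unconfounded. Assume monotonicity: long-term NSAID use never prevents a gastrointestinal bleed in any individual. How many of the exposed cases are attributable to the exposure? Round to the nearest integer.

about 824 cases

p₁ = 0.593, p₀ = 0.212.
PN = (p₁ − p₀)/p₁ = (0.593 − 0.212) / 0.593 ≈ 0.64250.
Attributable cases ≈ PN × (exposed cases) = 0.64250 × 1282 ≈ 823.68.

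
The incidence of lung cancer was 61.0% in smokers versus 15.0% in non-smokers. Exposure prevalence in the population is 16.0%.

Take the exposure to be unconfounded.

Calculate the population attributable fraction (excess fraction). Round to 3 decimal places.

p₁ = 0.61, p₀ = 0.15.
Overall risk P(Y=1) = π·p₁ + (1−π)·p₀ = 0.16×0.61 + 0.84×0.15 = 0.2236.
Under exogeneity, PAF = [P(Y=1) − p₀] / P(Y=1).
PAF = (0.2236 − 0.15) / 0.2236 ≈ 0.3292

PAF ≈ 0.329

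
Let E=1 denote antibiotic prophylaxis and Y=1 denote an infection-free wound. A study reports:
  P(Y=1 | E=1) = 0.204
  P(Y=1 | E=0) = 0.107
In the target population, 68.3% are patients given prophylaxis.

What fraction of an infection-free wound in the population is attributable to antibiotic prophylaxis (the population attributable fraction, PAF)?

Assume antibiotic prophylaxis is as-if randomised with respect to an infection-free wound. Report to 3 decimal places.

Let p₁ = 0.204, p₀ = 0.107.
Overall risk P(Y=1) = π·p₁ + (1−π)·p₀ = 0.683×0.204 + 0.317×0.107 = 0.17325.
Under exogeneity, PAF = [P(Y=1) − p₀] / P(Y=1).
PAF = (0.17325 − 0.107) / 0.17325 ≈ 0.3824

PAF ≈ 0.382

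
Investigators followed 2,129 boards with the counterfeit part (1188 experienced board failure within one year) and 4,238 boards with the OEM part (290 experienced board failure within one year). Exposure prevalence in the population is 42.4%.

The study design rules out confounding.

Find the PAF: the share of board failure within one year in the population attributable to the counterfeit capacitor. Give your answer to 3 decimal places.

p₁ = P(outcome | exposed) = 1188/2129 = 0.55801
p₀ = P(outcome | unexposed) = 290/4238 = 0.068429
Overall risk P(Y=1) = π·p₁ + (1−π)·p₀ = 0.424×0.55801 + 0.576×0.068429 = 0.27601.
Under exogeneity, PAF = [P(Y=1) − p₀] / P(Y=1).
PAF = (0.27601 − 0.068429) / 0.27601 ≈ 0.7521

PAF ≈ 0.752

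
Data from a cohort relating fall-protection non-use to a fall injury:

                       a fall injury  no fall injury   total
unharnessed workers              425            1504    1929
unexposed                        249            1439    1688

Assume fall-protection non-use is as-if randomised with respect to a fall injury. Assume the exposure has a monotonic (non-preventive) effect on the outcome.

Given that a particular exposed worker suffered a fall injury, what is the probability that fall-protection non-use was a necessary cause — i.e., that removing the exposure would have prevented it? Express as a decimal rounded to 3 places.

p₁ = P(outcome | exposed) = 425/1929 = 0.22032
p₀ = P(outcome | unexposed) = 249/1688 = 0.14751
Under exogeneity and monotonicity, PN = (p₁ − p₀)/p₁.
PN = (0.22032 − 0.14751) / 0.22032 ≈ 0.3305

PN ≈ 0.330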